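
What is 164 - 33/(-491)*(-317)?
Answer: 70063/491 ≈ 142.69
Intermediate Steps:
164 - 33/(-491)*(-317) = 164 - 33*(-1/491)*(-317) = 164 + (33/491)*(-317) = 164 - 10461/491 = 70063/491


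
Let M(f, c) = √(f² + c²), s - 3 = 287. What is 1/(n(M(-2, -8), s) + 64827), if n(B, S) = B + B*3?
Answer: 64827/4202538841 - 8*√17/4202538841 ≈ 1.5418e-5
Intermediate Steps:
s = 290 (s = 3 + 287 = 290)
M(f, c) = √(c² + f²)
n(B, S) = 4*B (n(B, S) = B + 3*B = 4*B)
1/(n(M(-2, -8), s) + 64827) = 1/(4*√((-8)² + (-2)²) + 64827) = 1/(4*√(64 + 4) + 64827) = 1/(4*√68 + 64827) = 1/(4*(2*√17) + 64827) = 1/(8*√17 + 64827) = 1/(64827 + 8*√17)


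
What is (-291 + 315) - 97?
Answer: -73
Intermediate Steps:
(-291 + 315) - 97 = 24 - 97 = -73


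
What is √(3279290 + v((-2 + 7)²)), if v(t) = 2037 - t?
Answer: √3281302 ≈ 1811.4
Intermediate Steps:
√(3279290 + v((-2 + 7)²)) = √(3279290 + (2037 - (-2 + 7)²)) = √(3279290 + (2037 - 1*5²)) = √(3279290 + (2037 - 1*25)) = √(3279290 + (2037 - 25)) = √(3279290 + 2012) = √3281302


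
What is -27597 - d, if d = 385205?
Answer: -412802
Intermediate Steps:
-27597 - d = -27597 - 1*385205 = -27597 - 385205 = -412802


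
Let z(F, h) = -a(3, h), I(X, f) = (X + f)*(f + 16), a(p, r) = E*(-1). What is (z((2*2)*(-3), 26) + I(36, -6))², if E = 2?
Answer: 91204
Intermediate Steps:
a(p, r) = -2 (a(p, r) = 2*(-1) = -2)
I(X, f) = (16 + f)*(X + f) (I(X, f) = (X + f)*(16 + f) = (16 + f)*(X + f))
z(F, h) = 2 (z(F, h) = -1*(-2) = 2)
(z((2*2)*(-3), 26) + I(36, -6))² = (2 + ((-6)² + 16*36 + 16*(-6) + 36*(-6)))² = (2 + (36 + 576 - 96 - 216))² = (2 + 300)² = 302² = 91204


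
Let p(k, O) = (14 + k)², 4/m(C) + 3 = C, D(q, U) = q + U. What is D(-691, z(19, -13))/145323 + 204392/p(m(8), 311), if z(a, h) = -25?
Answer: 185641886146/198947187 ≈ 933.12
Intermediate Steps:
D(q, U) = U + q
m(C) = 4/(-3 + C)
D(-691, z(19, -13))/145323 + 204392/p(m(8), 311) = (-25 - 691)/145323 + 204392/((14 + 4/(-3 + 8))²) = -716*1/145323 + 204392/((14 + 4/5)²) = -716/145323 + 204392/((14 + 4*(⅕))²) = -716/145323 + 204392/((14 + ⅘)²) = -716/145323 + 204392/((74/5)²) = -716/145323 + 204392/(5476/25) = -716/145323 + 204392*(25/5476) = -716/145323 + 1277450/1369 = 185641886146/198947187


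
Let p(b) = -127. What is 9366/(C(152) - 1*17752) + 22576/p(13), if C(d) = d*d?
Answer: -89415/508 ≈ -176.01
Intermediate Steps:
C(d) = d²
9366/(C(152) - 1*17752) + 22576/p(13) = 9366/(152² - 1*17752) + 22576/(-127) = 9366/(23104 - 17752) + 22576*(-1/127) = 9366/5352 - 22576/127 = 9366*(1/5352) - 22576/127 = 7/4 - 22576/127 = -89415/508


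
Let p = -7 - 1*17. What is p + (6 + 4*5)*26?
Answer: 652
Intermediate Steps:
p = -24 (p = -7 - 17 = -24)
p + (6 + 4*5)*26 = -24 + (6 + 4*5)*26 = -24 + (6 + 20)*26 = -24 + 26*26 = -24 + 676 = 652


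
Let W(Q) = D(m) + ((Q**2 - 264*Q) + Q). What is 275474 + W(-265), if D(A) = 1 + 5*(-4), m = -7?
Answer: 415375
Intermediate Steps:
D(A) = -19 (D(A) = 1 - 20 = -19)
W(Q) = -19 + Q**2 - 263*Q (W(Q) = -19 + ((Q**2 - 264*Q) + Q) = -19 + (Q**2 - 263*Q) = -19 + Q**2 - 263*Q)
275474 + W(-265) = 275474 + (-19 + (-265)**2 - 263*(-265)) = 275474 + (-19 + 70225 + 69695) = 275474 + 139901 = 415375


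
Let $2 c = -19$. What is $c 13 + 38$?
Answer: $- \frac{171}{2} \approx -85.5$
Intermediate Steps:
$c = - \frac{19}{2}$ ($c = \frac{1}{2} \left(-19\right) = - \frac{19}{2} \approx -9.5$)
$c 13 + 38 = \left(- \frac{19}{2}\right) 13 + 38 = - \frac{247}{2} + 38 = - \frac{171}{2}$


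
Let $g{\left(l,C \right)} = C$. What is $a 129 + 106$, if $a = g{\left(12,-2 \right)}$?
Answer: $-152$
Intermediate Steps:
$a = -2$
$a 129 + 106 = \left(-2\right) 129 + 106 = -258 + 106 = -152$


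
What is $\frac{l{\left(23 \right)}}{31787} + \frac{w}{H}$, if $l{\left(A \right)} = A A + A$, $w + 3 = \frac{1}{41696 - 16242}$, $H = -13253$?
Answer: $\frac{188639994931}{10723085767394} \approx 0.017592$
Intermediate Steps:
$w = - \frac{76361}{25454}$ ($w = -3 + \frac{1}{41696 - 16242} = -3 + \frac{1}{25454} = - \frac{76361}{25454} \approx -3.0$)
$l{\left(A \right)} = A + A^{2}$ ($l{\left(A \right)} = A^{2} + A = A + A^{2}$)
$\frac{l{\left(23 \right)}}{31787} + \frac{w}{H} = \frac{23 \left(1 + 23\right)}{31787} - \frac{76361}{25454 \left(-13253\right)} = 23 \cdot 24 \cdot \frac{1}{31787} - - \frac{76361}{337341862} = 552 \cdot \frac{1}{31787} + \frac{76361}{337341862} = \frac{552}{31787} + \frac{76361}{337341862} = \frac{188639994931}{10723085767394}$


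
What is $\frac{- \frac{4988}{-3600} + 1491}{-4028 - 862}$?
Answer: $- \frac{1343147}{4401000} \approx -0.30519$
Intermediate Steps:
$\frac{- \frac{4988}{-3600} + 1491}{-4028 - 862} = \frac{\left(-4988\right) \left(- \frac{1}{3600}\right) + 1491}{-4890} = \left(\frac{1247}{900} + 1491\right) \left(- \frac{1}{4890}\right) = \frac{1343147}{900} \left(- \frac{1}{4890}\right) = - \frac{1343147}{4401000}$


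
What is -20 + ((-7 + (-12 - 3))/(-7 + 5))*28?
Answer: 288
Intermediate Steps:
-20 + ((-7 + (-12 - 3))/(-7 + 5))*28 = -20 + ((-7 - 15)/(-2))*28 = -20 - 22*(-1/2)*28 = -20 + 11*28 = -20 + 308 = 288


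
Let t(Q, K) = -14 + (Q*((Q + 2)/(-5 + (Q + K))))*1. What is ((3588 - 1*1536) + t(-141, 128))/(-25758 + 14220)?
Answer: -5695/69228 ≈ -0.082264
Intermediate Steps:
t(Q, K) = -14 + Q*(2 + Q)/(-5 + K + Q) (t(Q, K) = -14 + (Q*((2 + Q)/(-5 + (K + Q))))*1 = -14 + (Q*((2 + Q)/(-5 + K + Q)))*1 = -14 + (Q*(2 + Q)/(-5 + K + Q))*1 = -14 + Q*(2 + Q)/(-5 + K + Q))
((3588 - 1*1536) + t(-141, 128))/(-25758 + 14220) = ((3588 - 1*1536) + (70 + (-141)² - 14*128 - 12*(-141))/(-5 + 128 - 141))/(-25758 + 14220) = ((3588 - 1536) + (70 + 19881 - 1792 + 1692)/(-18))/(-11538) = (2052 - 1/18*19851)*(-1/11538) = (2052 - 6617/6)*(-1/11538) = (5695/6)*(-1/11538) = -5695/69228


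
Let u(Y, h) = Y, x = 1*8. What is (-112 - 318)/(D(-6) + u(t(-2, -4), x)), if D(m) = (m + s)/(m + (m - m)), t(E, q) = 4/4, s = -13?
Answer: -516/5 ≈ -103.20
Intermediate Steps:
t(E, q) = 1 (t(E, q) = 4*(¼) = 1)
D(m) = (-13 + m)/m (D(m) = (m - 13)/(m + (m - m)) = (-13 + m)/(m + 0) = (-13 + m)/m)
x = 8
(-112 - 318)/(D(-6) + u(t(-2, -4), x)) = (-112 - 318)/((-13 - 6)/(-6) + 1) = -430/(-⅙*(-19) + 1) = -430/(19/6 + 1) = -430/25/6 = -430*6/25 = -516/5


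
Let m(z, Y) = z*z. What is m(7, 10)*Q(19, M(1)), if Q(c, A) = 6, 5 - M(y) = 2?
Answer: 294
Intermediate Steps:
m(z, Y) = z**2
M(y) = 3 (M(y) = 5 - 1*2 = 5 - 2 = 3)
m(7, 10)*Q(19, M(1)) = 7**2*6 = 49*6 = 294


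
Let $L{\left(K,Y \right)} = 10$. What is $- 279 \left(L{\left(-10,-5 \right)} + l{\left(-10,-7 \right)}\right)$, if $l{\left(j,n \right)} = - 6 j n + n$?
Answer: $116343$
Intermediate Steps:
$l{\left(j,n \right)} = n - 6 j n$ ($l{\left(j,n \right)} = - 6 j n + n = n - 6 j n$)
$- 279 \left(L{\left(-10,-5 \right)} + l{\left(-10,-7 \right)}\right) = - 279 \left(10 - 7 \left(1 - -60\right)\right) = - 279 \left(10 - 7 \left(1 + 60\right)\right) = - 279 \left(10 - 427\right) = \left(-279\right) \left(-417\right) = 116343$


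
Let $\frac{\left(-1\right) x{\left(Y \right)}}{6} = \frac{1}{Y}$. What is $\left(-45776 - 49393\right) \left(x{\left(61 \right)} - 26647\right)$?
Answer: $\frac{154694639937}{61} \approx 2.536 \cdot 10^{9}$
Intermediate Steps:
$x{\left(Y \right)} = - \frac{6}{Y}$
$\left(-45776 - 49393\right) \left(x{\left(61 \right)} - 26647\right) = \left(-45776 - 49393\right) \left(- \frac{6}{61} - 26647\right) = - 95169 \left(\left(-6\right) \frac{1}{61} - 26647\right) = - 95169 \left(- \frac{6}{61} - 26647\right) = \left(-95169\right) \left(- \frac{1625473}{61}\right) = \frac{154694639937}{61}$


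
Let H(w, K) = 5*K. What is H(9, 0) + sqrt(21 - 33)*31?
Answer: 62*I*sqrt(3) ≈ 107.39*I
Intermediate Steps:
H(9, 0) + sqrt(21 - 33)*31 = 5*0 + sqrt(21 - 33)*31 = 0 + sqrt(-12)*31 = 0 + (2*I*sqrt(3))*31 = 0 + 62*I*sqrt(3) = 62*I*sqrt(3)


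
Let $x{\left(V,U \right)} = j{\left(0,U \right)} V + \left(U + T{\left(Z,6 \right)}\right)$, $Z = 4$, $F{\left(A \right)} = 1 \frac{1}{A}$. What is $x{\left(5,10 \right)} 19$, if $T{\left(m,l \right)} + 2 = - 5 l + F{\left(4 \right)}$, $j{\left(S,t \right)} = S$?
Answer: $- \frac{1653}{4} \approx -413.25$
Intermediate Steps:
$F{\left(A \right)} = \frac{1}{A}$
$T{\left(m,l \right)} = - \frac{7}{4} - 5 l$ ($T{\left(m,l \right)} = -2 - \left(- \frac{1}{4} + 5 l\right) = - \frac{7}{4} - 5 l$)
$x{\left(V,U \right)} = - \frac{127}{4} + U$ ($x{\left(V,U \right)} = 0 V + \left(U - \frac{127}{4}\right) = 0 + \left(U - \frac{127}{4}\right) = 0 + \left(- \frac{127}{4} + U\right) = - \frac{127}{4} + U$)
$x{\left(5,10 \right)} 19 = \left(- \frac{127}{4} + 10\right) 19 = \left(- \frac{87}{4}\right) 19 = - \frac{1653}{4}$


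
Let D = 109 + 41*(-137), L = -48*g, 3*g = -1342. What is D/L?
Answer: -1377/5368 ≈ -0.25652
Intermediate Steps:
g = -1342/3 (g = (1/3)*(-1342) = -1342/3 ≈ -447.33)
L = 21472 (L = -48*(-1342/3) = 21472)
D = -5508 (D = 109 - 5617 = -5508)
D/L = -5508/21472 = -5508*1/21472 = -1377/5368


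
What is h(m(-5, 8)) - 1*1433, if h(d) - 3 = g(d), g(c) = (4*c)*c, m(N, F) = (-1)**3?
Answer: -1426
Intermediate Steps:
m(N, F) = -1
g(c) = 4*c**2
h(d) = 3 + 4*d**2
h(m(-5, 8)) - 1*1433 = (3 + 4*(-1)**2) - 1*1433 = (3 + 4*1) - 1433 = (3 + 4) - 1433 = 7 - 1433 = -1426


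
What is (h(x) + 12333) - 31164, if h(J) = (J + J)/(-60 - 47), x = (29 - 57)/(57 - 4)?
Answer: -106790545/5671 ≈ -18831.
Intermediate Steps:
x = -28/53 ≈ -0.52830
h(J) = -2*J/107 (h(J) = (2*J)/(-107) = (2*J)*(-1/107) = -2*J/107)
(h(x) + 12333) - 31164 = (-2/107*(-28/53) + 12333) - 31164 = (56/5671 + 12333) - 31164 = 69940499/5671 - 31164 = -106790545/5671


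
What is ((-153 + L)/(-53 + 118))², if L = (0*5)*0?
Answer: 23409/4225 ≈ 5.5406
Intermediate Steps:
L = 0 (L = 0*0 = 0)
((-153 + L)/(-53 + 118))² = ((-153 + 0)/(-53 + 118))² = (-153/65)² = 23409/4225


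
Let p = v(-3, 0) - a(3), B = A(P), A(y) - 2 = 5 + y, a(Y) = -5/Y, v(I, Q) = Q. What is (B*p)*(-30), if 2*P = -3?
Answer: -275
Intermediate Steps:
P = -3/2 (P = (½)*(-3) = -3/2 ≈ -1.5000)
A(y) = 7 + y (A(y) = 2 + (5 + y) = 7 + y)
B = 11/2 (B = 7 - 3/2 = 11/2 ≈ 5.5000)
p = 5/3 (p = 0 - (-5)/3 = 0 - 1*(-5/3) = 0 + 5/3 = 5/3 ≈ 1.6667)
(B*p)*(-30) = ((11/2)*(5/3))*(-30) = (55/6)*(-30) = -275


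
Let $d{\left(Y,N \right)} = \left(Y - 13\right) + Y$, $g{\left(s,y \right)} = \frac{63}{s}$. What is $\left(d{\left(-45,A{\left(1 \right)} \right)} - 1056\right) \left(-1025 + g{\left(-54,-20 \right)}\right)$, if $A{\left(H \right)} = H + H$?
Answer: $\frac{7135963}{6} \approx 1.1893 \cdot 10^{6}$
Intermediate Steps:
$A{\left(H \right)} = 2 H$
$d{\left(Y,N \right)} = -13 + 2 Y$ ($d{\left(Y,N \right)} = \left(-13 + Y\right) + Y = -13 + 2 Y$)
$\left(d{\left(-45,A{\left(1 \right)} \right)} - 1056\right) \left(-1025 + g{\left(-54,-20 \right)}\right) = \left(\left(-13 + 2 \left(-45\right)\right) - 1056\right) \left(-1025 + \frac{63}{-54}\right) = \left(\left(-13 - 90\right) - 1056\right) \left(-1025 + 63 \left(- \frac{1}{54}\right)\right) = \left(-103 - 1056\right) \left(-1025 - \frac{7}{6}\right) = \left(-1159\right) \left(- \frac{6157}{6}\right) = \frac{7135963}{6}$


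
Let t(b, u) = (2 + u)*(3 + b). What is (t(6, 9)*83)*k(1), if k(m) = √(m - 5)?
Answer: 16434*I ≈ 16434.0*I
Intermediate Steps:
k(m) = √(-5 + m)
(t(6, 9)*83)*k(1) = ((6 + 2*6 + 3*9 + 6*9)*83)*√(-5 + 1) = ((6 + 12 + 27 + 54)*83)*√(-4) = (99*83)*(2*I) = 8217*(2*I) = 16434*I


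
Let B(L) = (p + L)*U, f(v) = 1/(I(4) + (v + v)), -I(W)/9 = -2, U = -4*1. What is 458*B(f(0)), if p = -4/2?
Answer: 32060/9 ≈ 3562.2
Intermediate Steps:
U = -4
p = -2 (p = -4*½ = -2)
I(W) = 18 (I(W) = -9*(-2) = 18)
f(v) = 1/(18 + 2*v) (f(v) = 1/(18 + (v + v)) = 1/(18 + 2*v))
B(L) = 8 - 4*L (B(L) = (-2 + L)*(-4) = 8 - 4*L)
458*B(f(0)) = 458*(8 - 2/(9 + 0)) = 458*(8 - 2/9) = 458*(70/9) = 32060/9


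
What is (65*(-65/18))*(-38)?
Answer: 80275/9 ≈ 8919.4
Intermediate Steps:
(65*(-65/18))*(-38) = -4225/18*(-38) = 80275/9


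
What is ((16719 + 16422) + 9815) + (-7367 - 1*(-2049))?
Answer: 37638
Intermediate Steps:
((16719 + 16422) + 9815) + (-7367 - 1*(-2049)) = (33141 + 9815) + (-7367 + 2049) = 42956 - 5318 = 37638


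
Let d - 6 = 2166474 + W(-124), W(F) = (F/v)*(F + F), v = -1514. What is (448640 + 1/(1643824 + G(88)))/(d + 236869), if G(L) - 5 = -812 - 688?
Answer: 557768563298677/2987921695733793 ≈ 0.18667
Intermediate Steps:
G(L) = -1495 (G(L) = 5 + (-812 - 688) = 5 - 1500 = -1495)
W(F) = -F**2/757 (W(F) = (F/(-1514))*(F + F) = (F*(-1/1514))*(2*F) = (-F/1514)*(2*F) = -F**2/757)
d = 1640009984/757 (d = 6 + (2166474 - 1/757*(-124)**2) = 6 + (2166474 - 1/757*15376) = 6 + (2166474 - 15376/757) = 6 + 1640005442/757 = 1640009984/757 ≈ 2.1665e+6)
(448640 + 1/(1643824 + G(88)))/(d + 236869) = (448640 + 1/(1643824 - 1495))/(1640009984/757 + 236869) = (448640 + 1/1642329)/(1819319817/757) = (448640 + 1/1642329)*(757/1819319817) = (736814482561/1642329)*(757/1819319817) = 557768563298677/2987921695733793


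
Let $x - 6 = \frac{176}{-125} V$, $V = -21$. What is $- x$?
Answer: $- \frac{4446}{125} \approx -35.568$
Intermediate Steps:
$x = \frac{4446}{125}$ ($x = 6 + \frac{176}{-125} \left(-21\right) = 6 + 176 \left(- \frac{1}{125}\right) \left(-21\right) = 6 - - \frac{3696}{125} = 6 + \frac{3696}{125} = \frac{4446}{125} \approx 35.568$)
$- x = \left(-1\right) \frac{4446}{125} = - \frac{4446}{125}$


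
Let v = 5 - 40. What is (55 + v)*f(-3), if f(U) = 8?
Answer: 160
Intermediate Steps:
v = -35
(55 + v)*f(-3) = (55 - 35)*8 = 20*8 = 160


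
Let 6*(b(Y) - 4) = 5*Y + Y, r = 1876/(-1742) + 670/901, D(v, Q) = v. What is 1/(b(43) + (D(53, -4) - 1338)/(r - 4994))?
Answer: 58498626/2764486627 ≈ 0.021161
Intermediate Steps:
r = -3904/11713 (r = 1876*(-1/1742) + 670*(1/901) = -14/13 + 670/901 = -3904/11713 ≈ -0.33330)
b(Y) = 4 + Y (b(Y) = 4 + (5*Y + Y)/6 = 4 + (6*Y)/6 = 4 + Y)
1/(b(43) + (D(53, -4) - 1338)/(r - 4994)) = 1/((4 + 43) + (53 - 1338)/(-3904/11713 - 4994)) = 1/(47 - 1285/(-58498626/11713)) = 1/(47 - 1285*(-11713/58498626)) = 1/(47 + 15051205/58498626) = 1/(2764486627/58498626) = 58498626/2764486627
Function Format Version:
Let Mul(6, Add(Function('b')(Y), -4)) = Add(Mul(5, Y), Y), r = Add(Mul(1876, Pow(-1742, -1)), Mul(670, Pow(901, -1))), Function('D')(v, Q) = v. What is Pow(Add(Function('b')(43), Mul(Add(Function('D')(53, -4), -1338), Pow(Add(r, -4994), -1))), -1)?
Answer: Rational(58498626, 2764486627) ≈ 0.021161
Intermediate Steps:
r = Rational(-3904, 11713) (r = Add(Mul(1876, Rational(-1, 1742)), Mul(670, Rational(1, 901))) = Add(Rational(-14, 13), Rational(670, 901)) = Rational(-3904, 11713) ≈ -0.33330)
Function('b')(Y) = Add(4, Y) (Function('b')(Y) = Add(4, Mul(Rational(1, 6), Add(Mul(5, Y), Y))) = Add(4, Mul(Rational(1, 6), Mul(6, Y))) = Add(4, Y))
Pow(Add(Function('b')(43), Mul(Add(Function('D')(53, -4), -1338), Pow(Add(r, -4994), -1))), -1) = Pow(Add(Add(4, 43), Mul(Add(53, -1338), Pow(Add(Rational(-3904, 11713), -4994), -1))), -1) = Pow(Add(47, Mul(-1285, Pow(Rational(-58498626, 11713), -1))), -1) = Pow(Add(47, Mul(-1285, Rational(-11713, 58498626))), -1) = Pow(Add(47, Rational(15051205, 58498626)), -1) = Pow(Rational(2764486627, 58498626), -1) = Rational(58498626, 2764486627)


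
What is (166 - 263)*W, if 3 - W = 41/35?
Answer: -6208/35 ≈ -177.37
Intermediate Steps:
W = 64/35 (W = 3 - 41/35 = 64/35 ≈ 1.8286)
(166 - 263)*W = (166 - 263)*(64/35) = -97*64/35 = -6208/35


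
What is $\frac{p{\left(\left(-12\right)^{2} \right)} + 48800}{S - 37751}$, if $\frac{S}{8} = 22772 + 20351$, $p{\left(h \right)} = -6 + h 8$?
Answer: $\frac{49946}{307233} \approx 0.16257$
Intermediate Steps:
$p{\left(h \right)} = -6 + 8 h$
$S = 344984$ ($S = 8 \left(22772 + 20351\right) = 8 \cdot 43123 = 344984$)
$\frac{p{\left(\left(-12\right)^{2} \right)} + 48800}{S - 37751} = \frac{\left(-6 + 8 \left(-12\right)^{2}\right) + 48800}{344984 - 37751} = \frac{\left(-6 + 8 \cdot 144\right) + 48800}{307233} = \left(\left(-6 + 1152\right) + 48800\right) \frac{1}{307233} = \left(1146 + 48800\right) \frac{1}{307233} = 49946 \cdot \frac{1}{307233} = \frac{49946}{307233}$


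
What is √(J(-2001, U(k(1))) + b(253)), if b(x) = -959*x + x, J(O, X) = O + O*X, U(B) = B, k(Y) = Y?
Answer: 2*I*√61594 ≈ 496.36*I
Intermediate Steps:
b(x) = -958*x
√(J(-2001, U(k(1))) + b(253)) = √(-2001*(1 + 1) - 958*253) = √(-2001*2 - 242374) = √(-4002 - 242374) = √(-246376) = 2*I*√61594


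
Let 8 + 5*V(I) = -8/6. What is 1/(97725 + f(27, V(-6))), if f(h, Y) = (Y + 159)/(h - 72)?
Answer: 675/65962018 ≈ 1.0233e-5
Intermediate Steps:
V(I) = -28/15 (V(I) = -8/5 + (-8/6)/5 = -8/5 + (-8*⅙)/5 = -8/5 + (⅕)*(-4/3) = -8/5 - 4/15 = -28/15)
f(h, Y) = (159 + Y)/(-72 + h)
1/(97725 + f(27, V(-6))) = 1/(97725 + (159 - 28/15)/(-72 + 27)) = 1/(97725 + (2357/15)/(-45)) = 1/(97725 - 1/45*2357/15) = 1/(97725 - 2357/675) = 1/(65962018/675) = 675/65962018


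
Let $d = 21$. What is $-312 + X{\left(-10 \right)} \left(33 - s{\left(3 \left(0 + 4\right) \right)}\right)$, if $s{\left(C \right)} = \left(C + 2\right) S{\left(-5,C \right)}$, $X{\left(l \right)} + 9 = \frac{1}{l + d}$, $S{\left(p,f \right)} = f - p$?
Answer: $\frac{16658}{11} \approx 1514.4$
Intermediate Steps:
$X{\left(l \right)} = -9 + \frac{1}{21 + l}$ ($X{\left(l \right)} = -9 + \frac{1}{l + 21} = -9 + \frac{1}{21 + l}$)
$s{\left(C \right)} = \left(2 + C\right) \left(5 + C\right)$ ($s{\left(C \right)} = \left(C + 2\right) \left(C - -5\right) = \left(2 + C\right) \left(C + 5\right) = \left(2 + C\right) \left(5 + C\right)$)
$-312 + X{\left(-10 \right)} \left(33 - s{\left(3 \left(0 + 4\right) \right)}\right) = -312 + \frac{-188 - -90}{21 - 10} \left(33 - \left(2 + 3 \left(0 + 4\right)\right) \left(5 + 3 \left(0 + 4\right)\right)\right) = -312 + \frac{-188 + 90}{11} \left(33 - \left(2 + 3 \cdot 4\right) \left(5 + 3 \cdot 4\right)\right) = -312 + \frac{1}{11} \left(-98\right) \left(33 - \left(2 + 12\right) \left(5 + 12\right)\right) = -312 - \frac{98 \left(33 - 14 \cdot 17\right)}{11} = -312 - \frac{98 \left(33 - 238\right)}{11} = -312 - - \frac{20090}{11} = -312 + \frac{20090}{11} = \frac{16658}{11}$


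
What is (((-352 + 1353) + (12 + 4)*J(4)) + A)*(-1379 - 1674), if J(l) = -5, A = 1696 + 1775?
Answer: -13408776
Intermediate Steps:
A = 3471
(((-352 + 1353) + (12 + 4)*J(4)) + A)*(-1379 - 1674) = (((-352 + 1353) + (12 + 4)*(-5)) + 3471)*(-1379 - 1674) = ((1001 + 16*(-5)) + 3471)*(-3053) = ((1001 - 80) + 3471)*(-3053) = (921 + 3471)*(-3053) = 4392*(-3053) = -13408776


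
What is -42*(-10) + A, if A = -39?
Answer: 381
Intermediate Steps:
-42*(-10) + A = -42*(-10) - 39 = 420 - 39 = 381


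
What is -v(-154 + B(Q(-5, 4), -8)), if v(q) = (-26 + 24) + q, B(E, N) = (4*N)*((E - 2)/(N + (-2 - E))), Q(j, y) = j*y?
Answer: 428/5 ≈ 85.600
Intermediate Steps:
B(E, N) = 4*N*(-2 + E)/(-2 + N - E) (B(E, N) = (4*N)*((-2 + E)/(-2 + N - E)) = 4*N*(-2 + E)/(-2 + N - E))
v(q) = -2 + q
-v(-154 + B(Q(-5, 4), -8)) = -(-2 + (-154 + 4*(-8)*(2 - (-5)*4)/(2 - 5*4 - 1*(-8)))) = -(-2 + (-154 + 4*(-8)*(2 - 1*(-20))/(2 - 20 + 8))) = -(-2 + (-154 + 4*(-8)*(2 + 20)/(-10))) = -(-2 + (-154 + 4*(-8)*(-⅒)*22)) = -(-2 + (-154 + 352/5)) = -(-2 - 418/5) = -1*(-428/5) = 428/5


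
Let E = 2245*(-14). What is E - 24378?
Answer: -55808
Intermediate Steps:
E = -31430
E - 24378 = -31430 - 24378 = -55808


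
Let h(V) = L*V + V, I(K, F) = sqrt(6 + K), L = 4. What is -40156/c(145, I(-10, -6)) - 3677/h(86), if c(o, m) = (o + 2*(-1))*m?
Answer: -3677/430 + 20078*I/143 ≈ -8.5512 + 140.41*I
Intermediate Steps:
c(o, m) = m*(-2 + o) (c(o, m) = (o - 2)*m = (-2 + o)*m = m*(-2 + o))
h(V) = 5*V (h(V) = 4*V + V = 5*V)
-40156/c(145, I(-10, -6)) - 3677/h(86) = -40156*1/((-2 + 145)*sqrt(6 - 10)) - 3677/(5*86) = -40156*(-I/286) - 3677/430 = -(-20078)*I/143 - 3677/430 = 20078*I/143 - 3677/430 = -3677/430 + 20078*I/143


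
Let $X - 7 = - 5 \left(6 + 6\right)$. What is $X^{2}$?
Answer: $2809$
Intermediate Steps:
$X = -53$ ($X = 7 - 5 \left(6 + 6\right) = 7 - 60 = -53$)
$X^{2} = \left(-53\right)^{2} = 2809$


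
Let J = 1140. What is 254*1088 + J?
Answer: 277492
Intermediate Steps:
254*1088 + J = 254*1088 + 1140 = 276352 + 1140 = 277492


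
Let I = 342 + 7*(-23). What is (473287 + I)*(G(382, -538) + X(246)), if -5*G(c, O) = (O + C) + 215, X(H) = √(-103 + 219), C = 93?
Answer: 21779528 + 946936*√29 ≈ 2.6879e+7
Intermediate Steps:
X(H) = 2*√29 (X(H) = √116 = 2*√29)
G(c, O) = -308/5 - O/5 (G(c, O) = -((O + 93) + 215)/5 = -((93 + O) + 215)/5 = -(308 + O)/5 = -308/5 - O/5)
I = 181 (I = 342 - 161 = 181)
(473287 + I)*(G(382, -538) + X(246)) = (473287 + 181)*((-308/5 - ⅕*(-538)) + 2*√29) = 473468*((-308/5 + 538/5) + 2*√29) = 473468*(46 + 2*√29) = 21779528 + 946936*√29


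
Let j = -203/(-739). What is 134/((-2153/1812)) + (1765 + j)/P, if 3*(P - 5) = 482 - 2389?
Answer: -173958621423/1505149382 ≈ -115.58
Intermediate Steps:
j = 203/739 (j = -203*(-1/739) = 203/739 ≈ 0.27470)
P = -1892/3 (P = 5 + (482 - 2389)/3 = 5 + (⅓)*(-1907) = 5 - 1907/3 = -1892/3 ≈ -630.67)
134/((-2153/1812)) + (1765 + j)/P = 134/((-2153/1812)) + (1765 + 203/739)/(-1892/3) = 134/((-2153*1/1812)) + (1304538/739)*(-3/1892) = 134/(-2153/1812) - 1956807/699094 = 134*(-1812/2153) - 1956807/699094 = -242808/2153 - 1956807/699094 = -173958621423/1505149382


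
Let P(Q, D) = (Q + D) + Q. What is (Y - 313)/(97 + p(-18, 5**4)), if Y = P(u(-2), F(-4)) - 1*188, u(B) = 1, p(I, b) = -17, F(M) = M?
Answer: -503/80 ≈ -6.2875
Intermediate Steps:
P(Q, D) = D + 2*Q (P(Q, D) = (D + Q) + Q = D + 2*Q)
Y = -190 (Y = (-4 + 2*1) - 1*188 = (-4 + 2) - 188 = -2 - 188 = -190)
(Y - 313)/(97 + p(-18, 5**4)) = (-190 - 313)/(97 - 17) = -503/80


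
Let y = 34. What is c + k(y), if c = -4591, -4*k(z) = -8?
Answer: -4589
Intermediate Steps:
k(z) = 2 (k(z) = -¼*(-8) = 2)
c + k(y) = -4591 + 2 = -4589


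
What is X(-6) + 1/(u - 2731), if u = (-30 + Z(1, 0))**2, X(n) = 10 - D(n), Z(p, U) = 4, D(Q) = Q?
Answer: 32879/2055 ≈ 16.000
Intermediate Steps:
X(n) = 10 - n
u = 676 (u = (-30 + 4)**2 = (-26)**2 = 676)
X(-6) + 1/(u - 2731) = (10 - 1*(-6)) + 1/(676 - 2731) = (10 + 6) + 1/(-2055) = 16 - 1/2055 = 32879/2055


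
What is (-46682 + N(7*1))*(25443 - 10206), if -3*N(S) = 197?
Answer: -712294197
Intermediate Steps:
N(S) = -197/3 (N(S) = -1/3*197 = -197/3)
(-46682 + N(7*1))*(25443 - 10206) = (-46682 - 197/3)*(25443 - 10206) = -140243/3*15237 = -712294197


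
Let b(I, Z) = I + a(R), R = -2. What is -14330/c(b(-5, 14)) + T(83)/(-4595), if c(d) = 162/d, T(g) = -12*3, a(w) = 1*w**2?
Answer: 32926091/372195 ≈ 88.465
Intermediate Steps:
a(w) = w**2
b(I, Z) = 4 + I (b(I, Z) = I + (-2)**2 = I + 4 = 4 + I)
T(g) = -36
-14330/c(b(-5, 14)) + T(83)/(-4595) = -14330/(162/(4 - 5)) - 36/(-4595) = -14330/(162/(-1)) - 36*(-1/4595) = -14330/(162*(-1)) + 36/4595 = -14330/(-162) + 36/4595 = -14330*(-1/162) + 36/4595 = 7165/81 + 36/4595 = 32926091/372195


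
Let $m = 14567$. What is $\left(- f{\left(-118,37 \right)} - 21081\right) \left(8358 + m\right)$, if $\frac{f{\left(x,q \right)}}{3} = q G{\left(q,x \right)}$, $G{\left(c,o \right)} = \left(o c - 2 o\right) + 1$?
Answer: $10023681150$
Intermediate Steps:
$G{\left(c,o \right)} = 1 - 2 o + c o$ ($G{\left(c,o \right)} = \left(c o - 2 o\right) + 1 = \left(- 2 o + c o\right) + 1 = 1 - 2 o + c o$)
$f{\left(x,q \right)} = 3 q \left(1 - 2 x + q x\right)$
$\left(- f{\left(-118,37 \right)} - 21081\right) \left(8358 + m\right) = \left(- 3 \cdot 37 \left(1 - -236 + 37 \left(-118\right)\right) - 21081\right) \left(8358 + 14567\right) = \left(- 3 \cdot 37 \left(1 + 236 - 4366\right) - 21081\right) 22925 = \left(- 3 \cdot 37 \left(-4129\right) - 21081\right) 22925 = \left(\left(-1\right) \left(-458319\right) - 21081\right) 22925 = \left(458319 - 21081\right) 22925 = 437238 \cdot 22925 = 10023681150$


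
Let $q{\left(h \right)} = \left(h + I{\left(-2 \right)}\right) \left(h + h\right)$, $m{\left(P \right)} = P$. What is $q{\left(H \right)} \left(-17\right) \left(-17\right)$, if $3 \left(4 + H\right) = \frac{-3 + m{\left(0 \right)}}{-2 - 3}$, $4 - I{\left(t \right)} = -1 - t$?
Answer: $\frac{43928}{25} \approx 1757.1$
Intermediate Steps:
$I{\left(t \right)} = 5 + t$ ($I{\left(t \right)} = 4 - \left(-1 - t\right) = 4 + \left(1 + t\right) = 5 + t$)
$H = - \frac{19}{5}$ ($H = -4 + \frac{\left(-3 + 0\right) \frac{1}{-2 - 3}}{3} = -4 + \frac{\left(-3\right) \frac{1}{-5}}{3} = -4 + \frac{\left(-3\right) \left(- \frac{1}{5}\right)}{3} = -4 + \frac{1}{3} \cdot \frac{3}{5} = -4 + \frac{1}{5} = - \frac{19}{5} \approx -3.8$)
$q{\left(h \right)} = 2 h \left(3 + h\right)$ ($q{\left(h \right)} = \left(h + \left(5 - 2\right)\right) \left(h + h\right) = \left(h + 3\right) 2 h = \left(3 + h\right) 2 h = 2 h \left(3 + h\right)$)
$q{\left(H \right)} \left(-17\right) \left(-17\right) = 2 \left(- \frac{19}{5}\right) \left(3 - \frac{19}{5}\right) \left(-17\right) \left(-17\right) = 2 \left(- \frac{19}{5}\right) \left(- \frac{4}{5}\right) \left(-17\right) \left(-17\right) = \frac{152}{25} \left(-17\right) \left(-17\right) = \left(- \frac{2584}{25}\right) \left(-17\right) = \frac{43928}{25}$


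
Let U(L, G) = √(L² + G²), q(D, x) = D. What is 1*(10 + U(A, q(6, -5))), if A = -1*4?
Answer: 10 + 2*√13 ≈ 17.211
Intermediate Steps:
A = -4
U(L, G) = √(G² + L²)
1*(10 + U(A, q(6, -5))) = 1*(10 + √(6² + (-4)²)) = 1*(10 + √(36 + 16)) = 1*(10 + √52) = 1*(10 + 2*√13) = 10 + 2*√13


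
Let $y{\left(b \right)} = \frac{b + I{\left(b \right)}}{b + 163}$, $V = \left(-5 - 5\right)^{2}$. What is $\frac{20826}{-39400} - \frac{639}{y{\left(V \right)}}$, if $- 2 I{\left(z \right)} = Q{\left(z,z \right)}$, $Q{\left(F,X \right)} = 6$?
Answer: $- \frac{3311732961}{1910900} \approx -1733.1$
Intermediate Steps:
$I{\left(z \right)} = -3$ ($I{\left(z \right)} = \left(- \frac{1}{2}\right) 6 = -3$)
$V = 100$ ($V = \left(-10\right)^{2} = 100$)
$y{\left(b \right)} = \frac{-3 + b}{163 + b}$ ($y{\left(b \right)} = \frac{b - 3}{b + 163} = \frac{-3 + b}{163 + b}$)
$\frac{20826}{-39400} - \frac{639}{y{\left(V \right)}} = \frac{20826}{-39400} - \frac{639}{\frac{1}{163 + 100} \left(-3 + 100\right)} = 20826 \left(- \frac{1}{39400}\right) - \frac{639}{\frac{1}{263} \cdot 97} = - \frac{10413}{19700} - \frac{639}{\frac{1}{263} \cdot 97} = - \frac{10413}{19700} - \frac{639}{\frac{97}{263}} = - \frac{10413}{19700} - \frac{168057}{97} = - \frac{3311732961}{1910900}$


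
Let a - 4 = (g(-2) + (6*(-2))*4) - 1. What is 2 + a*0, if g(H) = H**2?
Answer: 2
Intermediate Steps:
a = -41 (a = 4 + (((-2)**2 + (6*(-2))*4) - 1) = 4 + ((4 - 12*4) - 1) = 4 + ((4 - 48) - 1) = 4 + (-44 - 1) = 4 - 45 = -41)
2 + a*0 = 2 - 41*0 = 2 + 0 = 2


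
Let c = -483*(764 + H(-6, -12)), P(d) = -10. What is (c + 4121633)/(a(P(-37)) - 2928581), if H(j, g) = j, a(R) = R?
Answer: -3755519/2928591 ≈ -1.2824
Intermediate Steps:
c = -366114 (c = -483*(764 - 6) = -483*758 = -366114)
(c + 4121633)/(a(P(-37)) - 2928581) = (-366114 + 4121633)/(-10 - 2928581) = 3755519/(-2928591) = 3755519*(-1/2928591) = -3755519/2928591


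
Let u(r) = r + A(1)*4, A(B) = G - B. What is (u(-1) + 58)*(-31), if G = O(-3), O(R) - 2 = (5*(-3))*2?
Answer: 1829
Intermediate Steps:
O(R) = -28 (O(R) = 2 + (5*(-3))*2 = 2 - 15*2 = 2 - 30 = -28)
G = -28
A(B) = -28 - B
u(r) = -116 + r (u(r) = r + (-28 - 1*1)*4 = r + (-28 - 1)*4 = r - 29*4 = r - 116 = -116 + r)
(u(-1) + 58)*(-31) = ((-116 - 1) + 58)*(-31) = (-117 + 58)*(-31) = -59*(-31) = 1829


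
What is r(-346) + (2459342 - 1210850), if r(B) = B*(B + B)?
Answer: 1487924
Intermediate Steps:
r(B) = 2*B**2 (r(B) = B*(2*B) = 2*B**2)
r(-346) + (2459342 - 1210850) = 2*(-346)**2 + (2459342 - 1210850) = 2*119716 + 1248492 = 239432 + 1248492 = 1487924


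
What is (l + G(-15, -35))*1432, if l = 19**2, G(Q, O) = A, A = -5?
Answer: 509792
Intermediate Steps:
G(Q, O) = -5
l = 361
(l + G(-15, -35))*1432 = (361 - 5)*1432 = 356*1432 = 509792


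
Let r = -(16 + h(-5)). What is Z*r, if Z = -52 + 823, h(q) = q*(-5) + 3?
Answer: -33924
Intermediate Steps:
h(q) = 3 - 5*q (h(q) = -5*q + 3 = 3 - 5*q)
r = -44 (r = -(16 + (3 - 5*(-5))) = -(16 + (3 + 25)) = -(16 + 28) = -1*44 = -44)
Z = 771
Z*r = 771*(-44) = -33924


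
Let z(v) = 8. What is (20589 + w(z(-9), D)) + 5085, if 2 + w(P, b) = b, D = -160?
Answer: 25512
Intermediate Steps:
w(P, b) = -2 + b
(20589 + w(z(-9), D)) + 5085 = (20589 + (-2 - 160)) + 5085 = (20589 - 162) + 5085 = 20427 + 5085 = 25512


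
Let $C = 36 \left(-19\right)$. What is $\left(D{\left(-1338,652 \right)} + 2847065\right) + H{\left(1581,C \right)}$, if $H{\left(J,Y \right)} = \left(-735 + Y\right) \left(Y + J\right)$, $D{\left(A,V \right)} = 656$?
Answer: $1574878$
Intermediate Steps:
$C = -684$
$H{\left(J,Y \right)} = \left(-735 + Y\right) \left(J + Y\right)$
$\left(D{\left(-1338,652 \right)} + 2847065\right) + H{\left(1581,C \right)} = \left(656 + 2847065\right) + \left(\left(-684\right)^{2} - 1162035 - -502740 + 1581 \left(-684\right)\right) = 2847721 + \left(467856 - 1162035 + 502740 - 1081404\right) = 2847721 - 1272843 = 1574878$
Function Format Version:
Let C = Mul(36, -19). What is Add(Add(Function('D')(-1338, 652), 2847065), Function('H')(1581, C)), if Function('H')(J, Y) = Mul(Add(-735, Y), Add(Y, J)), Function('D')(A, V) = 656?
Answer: 1574878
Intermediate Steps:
C = -684
Function('H')(J, Y) = Mul(Add(-735, Y), Add(J, Y))
Add(Add(Function('D')(-1338, 652), 2847065), Function('H')(1581, C)) = Add(Add(656, 2847065), Add(Pow(-684, 2), Mul(-735, 1581), Mul(-735, -684), Mul(1581, -684))) = Add(2847721, Add(467856, -1162035, 502740, -1081404)) = Add(2847721, -1272843) = 1574878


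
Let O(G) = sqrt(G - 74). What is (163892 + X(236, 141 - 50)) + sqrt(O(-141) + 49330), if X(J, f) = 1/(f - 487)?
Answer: 64901231/396 + sqrt(49330 + I*sqrt(215)) ≈ 1.6411e+5 + 0.033009*I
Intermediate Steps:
O(G) = sqrt(-74 + G)
X(J, f) = 1/(-487 + f)
(163892 + X(236, 141 - 50)) + sqrt(O(-141) + 49330) = (163892 + 1/(-487 + (141 - 50))) + sqrt(sqrt(-74 - 141) + 49330) = (163892 + 1/(-487 + 91)) + sqrt(sqrt(-215) + 49330) = (163892 + 1/(-396)) + sqrt(I*sqrt(215) + 49330) = (163892 - 1/396) + sqrt(49330 + I*sqrt(215)) = 64901231/396 + sqrt(49330 + I*sqrt(215))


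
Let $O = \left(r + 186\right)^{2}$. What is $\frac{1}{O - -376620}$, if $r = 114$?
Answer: $\frac{1}{466620} \approx 2.1431 \cdot 10^{-6}$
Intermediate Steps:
$O = 90000$ ($O = \left(114 + 186\right)^{2} = 300^{2} = 90000$)
$\frac{1}{O - -376620} = \frac{1}{90000 - -376620} = \frac{1}{90000 + 376620} = \frac{1}{466620}$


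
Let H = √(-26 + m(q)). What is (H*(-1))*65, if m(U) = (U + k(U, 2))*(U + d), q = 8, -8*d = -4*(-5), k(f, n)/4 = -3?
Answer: -260*I*√3 ≈ -450.33*I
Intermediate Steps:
k(f, n) = -12 (k(f, n) = 4*(-3) = -12)
d = -5/2 (d = -(-1)*(-5)/2 = -⅛*20 = -5/2 ≈ -2.5000)
m(U) = (-12 + U)*(-5/2 + U) (m(U) = (U - 12)*(U - 5/2) = (-12 + U)*(-5/2 + U))
H = 4*I*√3 (H = √(-26 + (30 + 8² - 29/2*8)) = √(-26 + (30 + 64 - 116)) = √(-26 - 22) = √(-48) = 4*I*√3 ≈ 6.9282*I)
(H*(-1))*65 = ((4*I*√3)*(-1))*65 = -4*I*√3*65 = -260*I*√3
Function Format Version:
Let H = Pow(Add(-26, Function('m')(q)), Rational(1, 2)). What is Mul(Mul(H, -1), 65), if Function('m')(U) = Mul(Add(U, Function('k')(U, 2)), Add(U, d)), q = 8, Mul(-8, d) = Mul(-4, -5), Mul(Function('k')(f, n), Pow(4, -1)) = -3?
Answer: Mul(-260, I, Pow(3, Rational(1, 2))) ≈ Mul(-450.33, I)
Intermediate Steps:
Function('k')(f, n) = -12 (Function('k')(f, n) = Mul(4, -3) = -12)
d = Rational(-5, 2) (d = Mul(Rational(-1, 8), Mul(-4, -5)) = Mul(Rational(-1, 8), 20) = Rational(-5, 2) ≈ -2.5000)
Function('m')(U) = Mul(Add(-12, U), Add(Rational(-5, 2), U)) (Function('m')(U) = Mul(Add(U, -12), Add(U, Rational(-5, 2))) = Mul(Add(-12, U), Add(Rational(-5, 2), U)))
H = Mul(4, I, Pow(3, Rational(1, 2))) (H = Pow(Add(-26, Add(30, Pow(8, 2), Mul(Rational(-29, 2), 8))), Rational(1, 2)) = Pow(Add(-26, Add(30, 64, -116)), Rational(1, 2)) = Pow(Add(-26, -22), Rational(1, 2)) = Pow(-48, Rational(1, 2)) = Mul(4, I, Pow(3, Rational(1, 2))) ≈ Mul(6.9282, I))
Mul(Mul(H, -1), 65) = Mul(Mul(Mul(4, I, Pow(3, Rational(1, 2))), -1), 65) = Mul(Mul(-4, I, Pow(3, Rational(1, 2))), 65) = Mul(-260, I, Pow(3, Rational(1, 2)))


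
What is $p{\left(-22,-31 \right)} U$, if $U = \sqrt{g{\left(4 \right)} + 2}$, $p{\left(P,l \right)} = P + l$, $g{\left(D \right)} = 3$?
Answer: $- 53 \sqrt{5} \approx -118.51$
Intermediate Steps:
$U = \sqrt{5}$ ($U = \sqrt{3 + 2} = \sqrt{5} \approx 2.2361$)
$p{\left(-22,-31 \right)} U = \left(-22 - 31\right) \sqrt{5} = - 53 \sqrt{5}$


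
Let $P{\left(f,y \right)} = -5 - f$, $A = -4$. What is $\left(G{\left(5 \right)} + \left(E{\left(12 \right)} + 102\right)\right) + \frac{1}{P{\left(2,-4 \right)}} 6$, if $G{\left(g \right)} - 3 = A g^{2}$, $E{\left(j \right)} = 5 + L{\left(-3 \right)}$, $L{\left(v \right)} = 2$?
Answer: $\frac{78}{7} \approx 11.143$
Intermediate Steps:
$E{\left(j \right)} = 7$ ($E{\left(j \right)} = 5 + 2 = 7$)
$G{\left(g \right)} = 3 - 4 g^{2}$
$\left(G{\left(5 \right)} + \left(E{\left(12 \right)} + 102\right)\right) + \frac{1}{P{\left(2,-4 \right)}} 6 = \left(\left(3 - 4 \cdot 5^{2}\right) + \left(7 + 102\right)\right) + \frac{1}{-5 - 2} \cdot 6 = \left(\left(3 - 100\right) + 109\right) + \frac{1}{-5 - 2} \cdot 6 = \left(\left(3 - 100\right) + 109\right) + \frac{1}{-7} \cdot 6 = \left(-97 + 109\right) - \frac{6}{7} = 12 - \frac{6}{7} = \frac{78}{7}$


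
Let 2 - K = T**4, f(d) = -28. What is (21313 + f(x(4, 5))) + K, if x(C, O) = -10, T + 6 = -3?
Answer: 14726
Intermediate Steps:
T = -9 (T = -6 - 3 = -9)
K = -6559 (K = 2 - 1*(-9)**4 = 2 - 1*6561 = 2 - 6561 = -6559)
(21313 + f(x(4, 5))) + K = (21313 - 28) - 6559 = 21285 - 6559 = 14726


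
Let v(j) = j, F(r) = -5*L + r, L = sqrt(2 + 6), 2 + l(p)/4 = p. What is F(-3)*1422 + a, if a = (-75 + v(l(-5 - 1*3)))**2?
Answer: 8959 - 14220*sqrt(2) ≈ -11151.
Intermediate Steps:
l(p) = -8 + 4*p
L = 2*sqrt(2) (L = sqrt(8) = 2*sqrt(2) ≈ 2.8284)
F(r) = r - 10*sqrt(2) (F(r) = -10*sqrt(2) + r = r - 10*sqrt(2))
a = 13225 (a = (-75 + (-8 + 4*(-5 - 1*3)))**2 = (-75 + (-8 + 4*(-5 - 3)))**2 = (-75 + (-8 + 4*(-8)))**2 = (-75 + (-8 - 32))**2 = (-75 - 40)**2 = (-115)**2 = 13225)
F(-3)*1422 + a = (-3 - 10*sqrt(2))*1422 + 13225 = (-4266 - 14220*sqrt(2)) + 13225 = 8959 - 14220*sqrt(2)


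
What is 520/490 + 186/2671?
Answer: 148006/130879 ≈ 1.1309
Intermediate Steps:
520/490 + 186/2671 = 520*(1/490) + 186*(1/2671) = 52/49 + 186/2671 = 148006/130879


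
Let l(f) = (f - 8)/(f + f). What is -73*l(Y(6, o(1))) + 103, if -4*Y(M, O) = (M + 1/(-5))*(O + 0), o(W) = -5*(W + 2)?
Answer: 13907/174 ≈ 79.925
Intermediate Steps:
o(W) = -10 - 5*W (o(W) = -5*(2 + W) = -10 - 5*W)
Y(M, O) = -O*(-1/5 + M)/4 (Y(M, O) = -(M + 1/(-5))*(O + 0)/4 = -(M - 1/5)*O/4 = -(-1/5 + M)*O/4 = -O*(-1/5 + M)/4)
l(f) = (-8 + f)/(2*f) (l(f) = (-8 + f)/((2*f)) = (-8 + f)*(1/(2*f)) = (-8 + f)/(2*f))
-73*l(Y(6, o(1))) + 103 = -73*(-8 + (-10 - 5*1)*(1 - 5*6)/20)/(2*((-10 - 5*1)*(1 - 5*6)/20)) + 103 = -73*(-8 + (-10 - 5)*(1 - 30)/20)/(2*((-10 - 5)*(1 - 30)/20)) + 103 = -73*(-8 + (1/20)*(-15)*(-29))/(2*((1/20)*(-15)*(-29))) + 103 = -73*(-8 + 87/4)/(2*87/4) + 103 = -73*4*55/(2*87*4) + 103 = -73*55/174 + 103 = -4015/174 + 103 = 13907/174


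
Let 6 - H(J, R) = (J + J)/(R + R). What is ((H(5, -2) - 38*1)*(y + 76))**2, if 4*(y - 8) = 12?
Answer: 26347689/4 ≈ 6.5869e+6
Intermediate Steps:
y = 11 (y = 8 + (1/4)*12 = 8 + 3 = 11)
H(J, R) = 6 - J/R (H(J, R) = 6 - (J + J)/(R + R) = 6 - 2*J/(2*R) = 6 - 2*J*1/(2*R) = 6 - J/R)
((H(5, -2) - 38*1)*(y + 76))**2 = (((6 - 1*5/(-2)) - 38*1)*(11 + 76))**2 = (((6 - 1*5*(-1/2)) - 38)*87)**2 = (((6 + 5/2) - 38)*87)**2 = ((17/2 - 38)*87)**2 = (-59/2*87)**2 = (-5133/2)**2 = 26347689/4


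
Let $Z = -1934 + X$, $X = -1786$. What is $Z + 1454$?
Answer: $-2266$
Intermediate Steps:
$Z = -3720$ ($Z = -1934 - 1786 = -3720$)
$Z + 1454 = -3720 + 1454 = -2266$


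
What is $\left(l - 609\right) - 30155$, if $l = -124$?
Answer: $-30888$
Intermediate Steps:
$\left(l - 609\right) - 30155 = \left(-124 - 609\right) - 30155 = -733 - 30155 = -30888$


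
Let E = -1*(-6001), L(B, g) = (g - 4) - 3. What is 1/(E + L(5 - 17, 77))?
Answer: 1/6071 ≈ 0.00016472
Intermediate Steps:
L(B, g) = -7 + g (L(B, g) = (-4 + g) - 3 = -7 + g)
E = 6001
1/(E + L(5 - 17, 77)) = 1/(6001 + (-7 + 77)) = 1/(6001 + 70) = 1/6071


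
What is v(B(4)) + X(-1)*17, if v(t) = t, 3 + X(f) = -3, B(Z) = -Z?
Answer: -106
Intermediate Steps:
X(f) = -6 (X(f) = -3 - 3 = -6)
v(B(4)) + X(-1)*17 = -1*4 - 6*17 = -4 - 102 = -106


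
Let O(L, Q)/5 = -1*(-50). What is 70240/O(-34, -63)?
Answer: 7024/25 ≈ 280.96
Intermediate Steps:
O(L, Q) = 250 (O(L, Q) = 5*(-1*(-50)) = 5*50 = 250)
70240/O(-34, -63) = 70240/250 = 70240*(1/250) = 7024/25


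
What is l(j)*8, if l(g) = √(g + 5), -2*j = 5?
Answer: 4*√10 ≈ 12.649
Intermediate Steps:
j = -5/2 (j = -½*5 = -5/2 ≈ -2.5000)
l(g) = √(5 + g)
l(j)*8 = √(5 - 5/2)*8 = √(5/2)*8 = (√10/2)*8 = 4*√10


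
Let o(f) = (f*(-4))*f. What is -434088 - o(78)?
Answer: -409752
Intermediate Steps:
o(f) = -4*f² (o(f) = (-4*f)*f = -4*f²)
-434088 - o(78) = -434088 - (-4)*78² = -434088 - (-4)*6084 = -434088 - 1*(-24336) = -434088 + 24336 = -409752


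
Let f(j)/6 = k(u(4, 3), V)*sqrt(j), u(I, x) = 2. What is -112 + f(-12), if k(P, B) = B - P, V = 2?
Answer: -112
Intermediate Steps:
f(j) = 0 (f(j) = 6*((2 - 1*2)*sqrt(j)) = 6*((2 - 2)*sqrt(j)) = 6*(0*sqrt(j)) = 6*0 = 0)
-112 + f(-12) = -112 + 0 = -112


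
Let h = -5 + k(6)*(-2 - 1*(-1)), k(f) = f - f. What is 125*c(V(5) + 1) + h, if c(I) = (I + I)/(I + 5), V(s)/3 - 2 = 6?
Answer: 610/3 ≈ 203.33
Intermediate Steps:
V(s) = 24 (V(s) = 6 + 3*6 = 6 + 18 = 24)
k(f) = 0
c(I) = 2*I/(5 + I) (c(I) = (2*I)/(5 + I) = 2*I/(5 + I))
h = -5 (h = -5 + 0*(-2 - 1*(-1)) = -5 + 0*(-2 + 1) = -5 + 0*(-1) = -5 + 0 = -5)
125*c(V(5) + 1) + h = 125*(2*(24 + 1)/(5 + (24 + 1))) - 5 = 125*(2*25/(5 + 25)) - 5 = 125*(2*25/30) - 5 = 125*(2*25*(1/30)) - 5 = 125*(5/3) - 5 = 625/3 - 5 = 610/3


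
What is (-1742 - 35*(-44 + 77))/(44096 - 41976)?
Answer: -2897/2120 ≈ -1.3665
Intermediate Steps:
(-1742 - 35*(-44 + 77))/(44096 - 41976) = (-1742 - 35*33)/2120 = (-1742 - 1155)*(1/2120) = -2897*1/2120 = -2897/2120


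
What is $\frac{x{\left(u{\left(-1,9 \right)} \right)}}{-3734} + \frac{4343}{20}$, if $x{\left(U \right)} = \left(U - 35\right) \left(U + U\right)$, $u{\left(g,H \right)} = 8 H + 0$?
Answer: $\frac{8055101}{37340} \approx 215.72$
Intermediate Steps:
$u{\left(g,H \right)} = 8 H$
$x{\left(U \right)} = 2 U \left(-35 + U\right)$ ($x{\left(U \right)} = \left(-35 + U\right) 2 U = 2 U \left(-35 + U\right)$)
$\frac{x{\left(u{\left(-1,9 \right)} \right)}}{-3734} + \frac{4343}{20} = \frac{2 \cdot 8 \cdot 9 \left(-35 + 8 \cdot 9\right)}{-3734} + \frac{4343}{20} = 2 \cdot 72 \left(-35 + 72\right) \left(- \frac{1}{3734}\right) + 4343 \cdot \frac{1}{20} = 2 \cdot 72 \cdot 37 \left(- \frac{1}{3734}\right) + \frac{4343}{20} = 5328 \left(- \frac{1}{3734}\right) + \frac{4343}{20} = - \frac{2664}{1867} + \frac{4343}{20} = \frac{8055101}{37340}$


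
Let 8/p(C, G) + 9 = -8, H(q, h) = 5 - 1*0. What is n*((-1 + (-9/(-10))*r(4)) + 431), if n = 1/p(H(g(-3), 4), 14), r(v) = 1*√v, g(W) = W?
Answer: -36703/40 ≈ -917.58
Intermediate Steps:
H(q, h) = 5 (H(q, h) = 5 + 0 = 5)
p(C, G) = -8/17 (p(C, G) = 8/(-9 - 8) = 8/(-17) = 8*(-1/17) = -8/17)
r(v) = √v
n = -17/8 (n = 1/(-8/17) = -17/8 ≈ -2.1250)
n*((-1 + (-9/(-10))*r(4)) + 431) = -17*((-1 + (-9/(-10))*√4) + 431)/8 = -17*((-1 - 9*(-⅒)*2) + 431)/8 = -17*((-1 + (9/10)*2) + 431)/8 = -17*((-1 + 9/5) + 431)/8 = -17*(⅘ + 431)/8 = -17/8*2159/5 = -36703/40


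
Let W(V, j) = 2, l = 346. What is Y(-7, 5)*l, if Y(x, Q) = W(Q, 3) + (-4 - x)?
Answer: 1730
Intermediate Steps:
Y(x, Q) = -2 - x (Y(x, Q) = 2 + (-4 - x) = -2 - x)
Y(-7, 5)*l = (-2 - 1*(-7))*346 = (-2 + 7)*346 = 5*346 = 1730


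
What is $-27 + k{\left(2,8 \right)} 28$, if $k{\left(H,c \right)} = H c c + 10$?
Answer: $3837$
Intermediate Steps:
$k{\left(H,c \right)} = 10 + H c^{2}$ ($k{\left(H,c \right)} = H c^{2} + 10 = 10 + H c^{2}$)
$-27 + k{\left(2,8 \right)} 28 = -27 + \left(10 + 2 \cdot 8^{2}\right) 28 = -27 + \left(10 + 2 \cdot 64\right) 28 = -27 + \left(10 + 128\right) 28 = -27 + 138 \cdot 28 = -27 + 3864 = 3837$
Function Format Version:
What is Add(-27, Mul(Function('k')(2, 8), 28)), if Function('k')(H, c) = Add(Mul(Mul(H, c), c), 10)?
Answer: 3837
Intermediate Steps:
Function('k')(H, c) = Add(10, Mul(H, Pow(c, 2))) (Function('k')(H, c) = Add(Mul(H, Pow(c, 2)), 10) = Add(10, Mul(H, Pow(c, 2))))
Add(-27, Mul(Function('k')(2, 8), 28)) = Add(-27, Mul(Add(10, Mul(2, Pow(8, 2))), 28)) = Add(-27, Mul(Add(10, Mul(2, 64)), 28)) = Add(-27, Mul(Add(10, 128), 28)) = Add(-27, Mul(138, 28)) = Add(-27, 3864) = 3837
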